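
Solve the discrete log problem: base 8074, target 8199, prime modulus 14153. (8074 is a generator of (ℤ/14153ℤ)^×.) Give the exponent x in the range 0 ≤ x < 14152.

Baby-step giant-step with m = ceil(sqrt(14152)) = 119.
Baby table (8074^j mod 14153 for j=0..118):
  0:1  1:8074  2:758  3:5996  4:8444  5:1855  6:3396  7:4943
  8:12475  9:10402  10:1846  11:1495  12:12274  13:970  14:5171  15:13457
  16:13390  17:10246  18:1919  19:10624  20:10996  21:14088  22:13004  23:7342
  24:6544  25:3107  26:6802  27:5708  28:4224  29:9999  30:3214  31:7387
  32:1896  33:8911  34:7715  35:3557  36:2781  37:7136  38:13354  39:2642
  40:2937  41:7063  42:4225  43:3920  44:3972  45:13383  46:10340  47:10766
  48:11111  49:8500  50:1103  51:3385  52:1047  53:4137  54:1058  55:8033
  56:9396  57:3224  58:3209  59:9476  60:12259  61:7237  62:7954  63:8435
  64:14107  65:10727  66:7591  67:7244  68:7860  69:13741  70:13620  71:13223
  72:6423  73:2710  74:2  75:1995  76:1516  77:11992  78:2735  79:3710
  80:6792  81:9886  82:10797  83:6651  84:3692  85:2990  86:10395  87:1940
  88:10342  89:12761  90:12627  91:6339  92:3838  93:7095  94:7839  95:14023
  96:11855  97:531  98:13088  99:6214  100:13604  101:11416  102:8448  103:5845
  104:6428  105:621  106:3792  107:3669  108:1277  109:7114  110:5562  111:119
  112:12555  113:5284  114:5874  115:14126  116:8450  117:7840  118:7944
Giant step factor: 8074^(-119) ≡ 6038 (mod 14153).
Scan 8199·6038^i mod 14153 for i = 0, 1, …:
  i=0: 8199   i=1: 12521   i=2: 10625   i=3: 12354
  i=4: 7142   i=5: 13358   i=6: 11810   i=7: 5966
  i=8: 3323   i=9: 9473     …   i=50: 7384
  i=51: 2642
Match at i=51, j=39: x = 51·119 + 39 = 6108.

6108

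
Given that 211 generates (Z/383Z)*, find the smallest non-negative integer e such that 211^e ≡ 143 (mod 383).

Baby-step giant-step with m = ceil(sqrt(382)) = 20.
Baby table (211^j mod 383 for j=0..19):
  0:1  1:211  2:93  3:90  4:223  5:327  6:57  7:154
  8:322  9:151  10:72  11:255  12:185  13:352  14:353  15:181
  16:274  17:364  18:204  19:148
Giant step factor: 211^(-20) ≡ 71 (mod 383).
Scan 143·71^i mod 383 for i = 0, 1, …:
  i=0: 143   i=1: 195   i=2: 57
Match at i=2, j=6: e = 2·20 + 6 = 46.

46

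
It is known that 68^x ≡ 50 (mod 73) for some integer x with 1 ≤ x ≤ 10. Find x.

10

Compute 68^1 mod 73 = 68, then multiply by 68 repeatedly:
  68^1=68  68^2=25  68^3=21  68^4=41  68^5=14
  68^6=3  68^7=58  68^8=2  68^9=63  68^10=50
Found 50 at exponent 10.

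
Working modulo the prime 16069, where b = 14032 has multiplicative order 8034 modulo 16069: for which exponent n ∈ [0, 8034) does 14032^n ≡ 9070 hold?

1050

Baby-step giant-step with m = ceil(sqrt(8034)) = 90.
Baby table (14032^j mod 16069 for j=0..89):
  0:1  1:14032  2:3567  3:13278  4:12910  5:7283  6:12285  7:10957
  8:432  9:3811  10:14389  11:15532  12:1177  13:12801  14:4350  15:9138
  16:9865  17:7314  18:13414  19:9051  20:10325  21:2296  22:15196  23:10711
  24:3395  25:10124  26:10008  27:5265  28:9287  29:11663  30:8520  31:15349
  32:4361  33:2800  34:895  35:8751  36:10803  37:8819  38:839  39:10340
  40:3879  41:4425  42:984  43:4217  44:6886  45:1455  46:8930  47:15767
  48:4552  49:15458  50:7294  51:5947  52:1987  53:1869  54:1200  55:14157
  56:6046  57:9221  58:1484  59:14133  60:6727  61:3958  62:4192  63:9604
  64:8694  65:14429  66:14397  67:15305  68:13644  69:6542  70:11216  71:3126
  72:11731  73:14625  74:801  75:7401  76:12954  77:14069  78:8543  79:636
  80:6057  81:2883  82:8583  83:15570  84:4116  85:3726  86:10775  87:1579
  88:13446  89:8143
Giant step factor: 14032^(-90) ≡ 9898 (mod 16069).
Scan 9070·9898^i mod 16069 for i = 0, 1, …:
  i=0: 9070   i=1: 13426   i=2: 15987   i=3: 7883
  i=4: 10939   i=5: 1300   i=6: 12200   i=7: 13134
  i=8: 2122   i=9: 1373   i=10: 11649   i=11: 6727
Match at i=11, j=60: n = 11·90 + 60 = 1050.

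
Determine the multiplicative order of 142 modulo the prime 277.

The order of 142 must divide p − 1 = 276 = 2^2 · 3 · 23.
Divisors: 1, 2, 3, 4, 6, 12, 23, 46, 69, 92, 138, 276.
Check each in increasing order: 142^1 ≡ 142;  142^2 ≡ 220;  142^3 ≡ 216;  142^4 ≡ 202;  142^6 ≡ 120;  142^12 ≡ 273;  142^23 ≡ 242;  142^46 ≡ 117;  142^69 ≡ 60;  142^92 ≡ 116;  142^138 ≡ 276;  142^276 ≡ 1.
Smallest exponent giving 1 is 276.

276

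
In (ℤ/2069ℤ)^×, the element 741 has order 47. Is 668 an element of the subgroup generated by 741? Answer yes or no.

yes

668 ∈ ⟨741⟩ iff 668^47 ≡ 1 (mod 2069), since |⟨741⟩| = 47.
668^47 mod 2069 = 1.
Since 1 = 1, 668 lies in the subgroup.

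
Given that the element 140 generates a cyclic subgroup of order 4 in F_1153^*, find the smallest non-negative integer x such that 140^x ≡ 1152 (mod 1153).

Successive powers of 140 modulo 1153:
  140^0=1  140^1=140  140^2=1152
So 140^2 ≡ 1152 (mod 1153), giving x = 2.

2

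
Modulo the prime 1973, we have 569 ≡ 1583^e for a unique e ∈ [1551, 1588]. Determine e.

Compute 1583^1551 mod 1973 = 662, then multiply by 1583 repeatedly:
  1583^1551=662  1583^1552=283  1583^1553=118  1583^1554=1332  1583^1555=1392
  1583^1556=1668  1583^1557=570  1583^1558=649  1583^1559=1407  1583^1560=1737
  1583^1561=1282  1583^1562=1162  1583^1563=610  1583^1564=833  1583^1565=675
  1583^1566=1132  1583^1567=472  1583^1568=1382  1583^1569=1622  1583^1570=753
  1583^1571=307  1583^1572=623  1583^1573=1682  1583^1574=1029  1583^1575=1182
  1583^1576=702  1583^1577=467  1583^1578=1359  1583^1579=727  1583^1580=582
  1583^1581=1888  1583^1582=1582  1583^1583=569
Found 569 at exponent 1583.

1583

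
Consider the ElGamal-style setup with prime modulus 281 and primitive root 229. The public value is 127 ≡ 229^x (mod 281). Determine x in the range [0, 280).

207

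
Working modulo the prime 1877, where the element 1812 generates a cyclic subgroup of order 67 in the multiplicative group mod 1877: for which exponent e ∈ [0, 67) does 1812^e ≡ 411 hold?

55

Baby-step giant-step with m = ceil(sqrt(67)) = 9.
Baby table (1812^j mod 1877 for j=0..8):
  0:1  1:1812  2:471  3:1294  4:355  5:1326  6:152  7:1382
  8:266
Giant step factor: 1812^(-9) ≡ 643 (mod 1877).
Scan 411·643^i mod 1877 for i = 0, 1, …:
  i=0: 411   i=1: 1493   i=2: 852   i=3: 1629
  i=4: 81   i=5: 1404   i=6: 1812
Match at i=6, j=1: e = 6·9 + 1 = 55.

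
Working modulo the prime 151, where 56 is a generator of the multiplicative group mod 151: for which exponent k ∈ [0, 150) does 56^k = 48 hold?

43

Baby-step giant-step with m = ceil(sqrt(150)) = 13.
Baby table (56^j mod 151 for j=0..12):
  0:1  1:56  2:116  3:3  4:17  5:46  6:9  7:51
  8:138  9:27  10:2  11:112  12:81
Giant step factor: 56^(-13) ≡ 126 (mod 151).
Scan 48·126^i mod 151 for i = 0, 1, …:
  i=0: 48   i=1: 8   i=2: 102   i=3: 17
Match at i=3, j=4: k = 3·13 + 4 = 43.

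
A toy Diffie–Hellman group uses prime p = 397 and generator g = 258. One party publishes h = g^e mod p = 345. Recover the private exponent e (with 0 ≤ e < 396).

Baby-step giant-step with m = ceil(sqrt(396)) = 20.
Baby table (258^j mod 397 for j=0..19):
  0:1  1:258  2:265  3:86  4:353  5:161  6:250  7:186
  8:348  9:62  10:116  11:153  12:171  13:51  14:57  15:17
  16:19  17:138  18:271  19:46
Giant step factor: 258^(-20) ≡ 293 (mod 397).
Scan 345·293^i mod 397 for i = 0, 1, …:
  i=0: 345   i=1: 247   i=2: 117   i=3: 139
  i=4: 233   i=5: 382   i=6: 369   i=7: 133
  i=8: 63   i=9: 197   i=10: 156   i=11: 53
  i=12: 46
Match at i=12, j=19: e = 12·20 + 19 = 259.

259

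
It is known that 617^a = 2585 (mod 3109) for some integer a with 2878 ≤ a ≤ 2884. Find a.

Compute 617^2878 mod 3109 = 1866, then multiply by 617 repeatedly:
  617^2878=1866  617^2879=992  617^2880=2700  617^2881=2585
Found 2585 at exponent 2881.

2881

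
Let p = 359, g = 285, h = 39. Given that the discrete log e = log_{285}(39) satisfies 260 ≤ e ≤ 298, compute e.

261

Compute 285^260 mod 359 = 276, then multiply by 285 repeatedly:
  285^260=276  285^261=39
Found 39 at exponent 261.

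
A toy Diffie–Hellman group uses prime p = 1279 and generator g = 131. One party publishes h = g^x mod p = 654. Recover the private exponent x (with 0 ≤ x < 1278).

119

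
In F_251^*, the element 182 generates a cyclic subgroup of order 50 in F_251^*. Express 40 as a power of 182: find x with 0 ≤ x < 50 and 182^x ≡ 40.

49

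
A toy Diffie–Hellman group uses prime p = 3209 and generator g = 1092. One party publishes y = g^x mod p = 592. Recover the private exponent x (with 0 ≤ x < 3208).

Baby-step giant-step with m = ceil(sqrt(3208)) = 57.
Baby table (1092^j mod 3209 for j=0..56):
  0:1  1:1092  2:1925  3:205  4:2439  5:3127  6:308  7:2600
  8:2444  9:2169  10:306  11:416  12:1803  13:1759  14:1846  15:580
  16:1187  17:2977  18:167  19:2660  20:575  21:2145  22:2979  23:2351
  24:92  25:985  26:605  27:2815  28:2967  29:2083  30:2664  31:1734
  32:218  33:590  34:2480  35:2973  36:2217  37:1378  38:2964  39:2016
  40:98  41:1119  42:2528  43:836  44:1556  45:1591  46:1303  47:1289
  48:2046  49:768  50:1107  51:2260  52:199  53:2305  54:1204  55:2287
  56:802
Giant step factor: 1092^(-57) ≡ 1293 (mod 3209).
Scan 592·1293^i mod 3209 for i = 0, 1, …:
  i=0: 592   i=1: 1714   i=2: 1992   i=3: 2038
  i=4: 545   i=5: 1914   i=6: 663   i=7: 456
  i=8: 2361   i=9: 1014     …   i=31: 2705
  i=32: 2964
Match at i=32, j=38: x = 32·57 + 38 = 1862.

1862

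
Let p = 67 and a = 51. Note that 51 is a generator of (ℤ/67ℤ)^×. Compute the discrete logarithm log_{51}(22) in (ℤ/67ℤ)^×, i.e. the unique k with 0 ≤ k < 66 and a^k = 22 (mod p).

48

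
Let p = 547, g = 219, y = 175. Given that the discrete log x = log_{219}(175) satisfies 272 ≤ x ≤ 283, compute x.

275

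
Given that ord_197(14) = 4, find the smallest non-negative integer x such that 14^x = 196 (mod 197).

2

Successive powers of 14 modulo 197:
  14^0=1  14^1=14  14^2=196
So 14^2 ≡ 196 (mod 197), giving x = 2.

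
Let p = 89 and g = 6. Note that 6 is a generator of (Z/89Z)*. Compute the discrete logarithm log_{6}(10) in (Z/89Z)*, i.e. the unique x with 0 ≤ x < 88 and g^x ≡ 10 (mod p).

62

Baby-step giant-step with m = ceil(sqrt(88)) = 10.
Baby table (6^j mod 89 for j=0..9):
  0:1  1:6  2:36  3:38  4:50  5:33  6:20  7:31
  8:8  9:48
Giant step factor: 6^(-10) ≡ 17 (mod 89).
Scan 10·17^i mod 89 for i = 0, 1, …:
  i=0: 10   i=1: 81   i=2: 42   i=3: 2
  i=4: 34   i=5: 44   i=6: 36
Match at i=6, j=2: x = 6·10 + 2 = 62.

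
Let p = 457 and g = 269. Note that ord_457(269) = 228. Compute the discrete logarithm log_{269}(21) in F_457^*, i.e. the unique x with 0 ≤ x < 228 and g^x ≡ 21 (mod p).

Baby-step giant-step with m = ceil(sqrt(228)) = 16.
Baby table (269^j mod 457 for j=0..15):
  0:1  1:269  2:155  3:108  4:261  5:288  6:239  7:311
  8:28  9:220  10:227  11:282  12:453  13:295  14:294  15:25
Giant step factor: 269^(-16) ≡ 116 (mod 457).
Scan 21·116^i mod 457 for i = 0, 1, …:
  i=0: 21   i=1: 151   i=2: 150   i=3: 34
  i=4: 288
Match at i=4, j=5: x = 4·16 + 5 = 69.

69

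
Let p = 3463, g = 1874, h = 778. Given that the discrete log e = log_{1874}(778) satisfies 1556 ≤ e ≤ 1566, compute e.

Compute 1874^1556 mod 3463 = 2139, then multiply by 1874 repeatedly:
  1874^1556=2139  1874^1557=1795  1874^1558=1257  1874^1559=778
Found 778 at exponent 1559.

1559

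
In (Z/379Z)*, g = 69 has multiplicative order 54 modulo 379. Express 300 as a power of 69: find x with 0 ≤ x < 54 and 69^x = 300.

Successive powers of 69 modulo 379:
  69^0=1  69^1=69  69^2=213  69^3=295  69^4=268  69^5=300
So 69^5 ≡ 300 (mod 379), giving x = 5.

5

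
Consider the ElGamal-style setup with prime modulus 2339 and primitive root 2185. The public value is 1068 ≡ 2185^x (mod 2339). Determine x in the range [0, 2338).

1894

Baby-step giant-step with m = ceil(sqrt(2338)) = 49.
Baby table (2185^j mod 2339 for j=0..48):
  0:1  1:2185  2:326  3:1254  4:1021  5:1818  6:708  7:901
  8:1586  9:1351  10:117  11:694  12:718  13:1700  14:168  15:2196
  16:971  17:162  18:781  19:1354  20:1994  21:1672  22:2141  23:85
  24:944  25:1981  26:1335  27:242  28:156  29:1705  30:1737  31:1487
  32:224  33:589  34:515  35:216  36:1821  37:246  38:1879  39:670
  40:2075  41:893  42:479  43:1082  44:1780  45:1882  46:208  47:714
  48:2316
Giant step factor: 2185^(-49) ≡ 1571 (mod 2339).
Scan 1068·1571^i mod 2339 for i = 0, 1, …:
  i=0: 1068   i=1: 765   i=2: 1908   i=3: 1209
  i=4: 71   i=5: 1608   i=6: 48   i=7: 560
  i=8: 296   i=9: 1894     …   i=37: 487
  i=38: 224
Match at i=38, j=32: x = 38·49 + 32 = 1894.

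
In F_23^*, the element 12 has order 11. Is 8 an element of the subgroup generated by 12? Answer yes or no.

⟨12⟩ has order 11; its elements mod 23 are {1, 2, 3, 4, 6, 8, 9, 12, 13, 16, 18}.
8 is in this set.

yes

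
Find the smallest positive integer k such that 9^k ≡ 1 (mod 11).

The order of 9 must divide p − 1 = 10 = 2 · 5.
Divisors: 1, 2, 5, 10.
Check each in increasing order: 9^1 ≡ 9;  9^2 ≡ 4;  9^5 ≡ 1.
Smallest exponent giving 1 is 5.

5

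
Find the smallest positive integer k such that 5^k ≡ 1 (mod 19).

The order of 5 must divide p − 1 = 18 = 2 · 3^2.
Divisors: 1, 2, 3, 6, 9, 18.
Check each in increasing order: 5^1 ≡ 5;  5^2 ≡ 6;  5^3 ≡ 11;  5^6 ≡ 7;  5^9 ≡ 1.
Smallest exponent giving 1 is 9.

9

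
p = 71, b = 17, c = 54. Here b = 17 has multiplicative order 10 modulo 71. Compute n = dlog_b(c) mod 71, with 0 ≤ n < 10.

Successive powers of 17 modulo 71:
  17^0=1  17^1=17  17^2=5  17^3=14  17^4=25  17^5=70
  17^6=54
So 17^6 ≡ 54 (mod 71), giving n = 6.

6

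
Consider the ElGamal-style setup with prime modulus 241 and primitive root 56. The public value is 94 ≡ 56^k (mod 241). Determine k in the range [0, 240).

Baby-step giant-step with m = ceil(sqrt(240)) = 16.
Baby table (56^j mod 241 for j=0..15):
  0:1  1:56  2:3  3:168  4:9  5:22  6:27  7:66
  8:81  9:198  10:2  11:112  12:6  13:95  14:18  15:44
Giant step factor: 56^(-16) ≡ 183 (mod 241).
Scan 94·183^i mod 241 for i = 0, 1, …:
  i=0: 94   i=1: 91   i=2: 24   i=3: 54
  i=4: 1
Match at i=4, j=0: k = 4·16 + 0 = 64.

64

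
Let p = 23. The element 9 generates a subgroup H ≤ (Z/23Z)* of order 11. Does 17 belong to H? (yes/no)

no

⟨9⟩ has order 11; its elements mod 23 are {1, 2, 3, 4, 6, 8, 9, 12, 13, 16, 18}.
17 is not in this set.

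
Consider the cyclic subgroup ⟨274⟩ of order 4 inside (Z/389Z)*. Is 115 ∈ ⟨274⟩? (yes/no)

yes

⟨274⟩ has order 4; its elements mod 389 are {1, 115, 274, 388}.
115 is in this set.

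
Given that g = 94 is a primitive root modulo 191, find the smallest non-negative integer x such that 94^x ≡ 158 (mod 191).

Baby-step giant-step with m = ceil(sqrt(190)) = 14.
Baby table (94^j mod 191 for j=0..13):
  0:1  1:94  2:50  3:116  4:17  5:70  6:86  7:62
  8:98  9:44  10:125  11:99  12:138  13:175
Giant step factor: 94^(-14) ≡ 8 (mod 191).
Scan 158·8^i mod 191 for i = 0, 1, …:
  i=0: 158   i=1: 118   i=2: 180   i=3: 103
  i=4: 60   i=5: 98
Match at i=5, j=8: x = 5·14 + 8 = 78.

78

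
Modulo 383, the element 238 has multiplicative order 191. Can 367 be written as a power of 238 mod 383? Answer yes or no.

no

367 ∈ ⟨238⟩ iff 367^191 ≡ 1 (mod 383), since |⟨238⟩| = 191.
367^191 mod 383 = 382.
Since 382 ≠ 1, 367 does not lie in the subgroup.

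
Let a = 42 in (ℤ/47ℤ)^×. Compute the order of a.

23

The order of 42 must divide p − 1 = 46 = 2 · 23.
Divisors: 1, 2, 23, 46.
Check each in increasing order: 42^1 ≡ 42;  42^2 ≡ 25;  42^23 ≡ 1.
Smallest exponent giving 1 is 23.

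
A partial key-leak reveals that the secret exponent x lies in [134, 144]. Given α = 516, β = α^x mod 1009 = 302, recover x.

Compute 516^134 mod 1009 = 18, then multiply by 516 repeatedly:
  516^134=18  516^135=207  516^136=867  516^137=385  516^138=896
  516^139=214  516^140=443  516^141=554  516^142=317  516^143=114
  516^144=302
Found 302 at exponent 144.

144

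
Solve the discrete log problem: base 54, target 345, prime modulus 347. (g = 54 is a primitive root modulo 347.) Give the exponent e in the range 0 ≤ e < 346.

226

Baby-step giant-step with m = ceil(sqrt(346)) = 19.
Baby table (54^j mod 347 for j=0..18):
  0:1  1:54  2:140  3:273  4:168  5:50  6:271  7:60
  8:117  9:72  10:71  11:17  12:224  13:298  14:130  15:80
  16:156  17:96  18:326
Giant step factor: 54^(-19) ≡ 97 (mod 347).
Scan 345·97^i mod 347 for i = 0, 1, …:
  i=0: 345   i=1: 153   i=2: 267   i=3: 221
  i=4: 270   i=5: 165   i=6: 43   i=7: 7
  i=8: 332   i=9: 280   i=10: 94   i=11: 96
Match at i=11, j=17: e = 11·19 + 17 = 226.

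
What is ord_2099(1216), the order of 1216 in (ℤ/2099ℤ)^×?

The order of 1216 must divide p − 1 = 2098 = 2 · 1049.
Divisors: 1, 2, 1049, 2098.
Check each in increasing order: 1216^1 ≡ 1216;  1216^2 ≡ 960;  1216^1049 ≡ 2098;  1216^2098 ≡ 1.
Smallest exponent giving 1 is 2098.

2098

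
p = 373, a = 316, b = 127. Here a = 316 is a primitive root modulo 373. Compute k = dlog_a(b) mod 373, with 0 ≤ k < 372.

143

Baby-step giant-step with m = ceil(sqrt(372)) = 20.
Baby table (316^j mod 373 for j=0..19):
  0:1  1:316  2:265  3:188  4:101  5:211  6:282  7:338
  8:130  9:50  10:134  11:195  12:75  13:201  14:106  15:299
  16:115  17:159  18:262  19:359
Giant step factor: 316^(-20) ≡ 165 (mod 373).
Scan 127·165^i mod 373 for i = 0, 1, …:
  i=0: 127   i=1: 67   i=2: 238   i=3: 105
  i=4: 167   i=5: 326   i=6: 78   i=7: 188
Match at i=7, j=3: k = 7·20 + 3 = 143.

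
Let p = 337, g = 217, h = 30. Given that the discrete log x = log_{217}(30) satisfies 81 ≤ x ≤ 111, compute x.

105

Compute 217^81 mod 337 = 326, then multiply by 217 repeatedly:
  217^81=326  217^82=309  217^83=327  217^84=189  217^85=236
  217^86=325  217^87=92  217^88=81  217^89=53  217^90=43
  217^91=232  217^92=131  217^93=119  217^94=211  217^95=292
  217^96=8  217^97=51  217^98=283  217^99=77  217^100=196
  217^101=70  217^102=25  217^103=33  217^104=84  217^105=30
Found 30 at exponent 105.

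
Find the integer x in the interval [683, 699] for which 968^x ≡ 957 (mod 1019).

694

Compute 968^683 mod 1019 = 251, then multiply by 968 repeatedly:
  968^683=251  968^684=446  968^685=691  968^686=424  968^687=794
  968^688=266  968^689=700  968^690=984  968^691=766  968^692=675
  968^693=221  968^694=957
Found 957 at exponent 694.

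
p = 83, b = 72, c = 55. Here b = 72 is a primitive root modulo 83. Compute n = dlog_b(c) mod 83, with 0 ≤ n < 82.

Baby-step giant-step with m = ceil(sqrt(82)) = 10.
Baby table (72^j mod 83 for j=0..9):
  0:1  1:72  2:38  3:80  4:33  5:52  6:9  7:67
  8:10  9:56
Giant step factor: 72^(-10) ≡ 64 (mod 83).
Scan 55·64^i mod 83 for i = 0, 1, …:
  i=0: 55   i=1: 34   i=2: 18   i=3: 73
  i=4: 24   i=5: 42   i=6: 32   i=7: 56
Match at i=7, j=9: n = 7·10 + 9 = 79.

79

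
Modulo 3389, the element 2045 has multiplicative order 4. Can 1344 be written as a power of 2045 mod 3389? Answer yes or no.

yes

1344 ∈ ⟨2045⟩ iff 1344^4 ≡ 1 (mod 3389), since |⟨2045⟩| = 4.
1344^4 mod 3389 = 1.
Since 1 = 1, 1344 lies in the subgroup.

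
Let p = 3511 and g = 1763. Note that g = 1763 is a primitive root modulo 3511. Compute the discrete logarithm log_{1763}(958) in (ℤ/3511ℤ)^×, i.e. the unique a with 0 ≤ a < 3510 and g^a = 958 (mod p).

1382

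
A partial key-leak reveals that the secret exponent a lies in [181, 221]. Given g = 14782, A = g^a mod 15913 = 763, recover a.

210

Compute 14782^181 mod 15913 = 2793, then multiply by 14782 repeatedly:
  14782^181=2793  14782^182=7804  14782^183=5391  14782^184=13371  14782^185=10662
  14782^186=3332  14782^187=2889  14782^188=10619  14782^189=4226  14782^190=10207
  14782^191=8721  14782^192=2609  14782^193=9039  14782^194=8950  14782^195=14131
  14782^196=10404  14782^197=8696  14782^198=14971  14782^199=15144  14782^200=10437
  14782^201=3199  14782^202=10095  14782^203=8089  14782^204=1316  14782^205=7426
  14782^206=3258  14782^207=7018  14782^208=3229  14782^209=7991  14782^210=763
Found 763 at exponent 210.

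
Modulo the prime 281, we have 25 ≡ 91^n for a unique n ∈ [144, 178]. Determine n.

Compute 91^144 mod 281 = 279, then multiply by 91 repeatedly:
  91^144=279  91^145=99  91^146=17  91^147=142  91^148=277
  91^149=198  91^150=34  91^151=3  91^152=273  91^153=115
  91^154=68  91^155=6  91^156=265  91^157=230  91^158=136
  91^159=12  91^160=249  91^161=179  91^162=272  91^163=24
  91^164=217  91^165=77  91^166=263  91^167=48  91^168=153
  91^169=154  91^170=245  91^171=96  91^172=25
Found 25 at exponent 172.

172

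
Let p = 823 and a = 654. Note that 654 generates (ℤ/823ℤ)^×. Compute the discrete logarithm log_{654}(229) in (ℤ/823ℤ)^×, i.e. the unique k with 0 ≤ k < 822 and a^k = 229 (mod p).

223

Baby-step giant-step with m = ceil(sqrt(822)) = 29.
Baby table (654^j mod 823 for j=0..28):
  0:1  1:654  2:579  3:86  4:280  5:414  6:812  7:213
  8:215  9:700  10:212  11:384  12:121  13:126  14:104  15:530
  16:137  17:714  18:315  19:260  20:502  21:754  22:139  23:376
  24:650  25:432  26:239  27:759  28:117
Giant step factor: 654^(-29) ≡ 627 (mod 823).
Scan 229·627^i mod 823 for i = 0, 1, …:
  i=0: 229   i=1: 381   i=2: 217   i=3: 264
  i=4: 105   i=5: 818   i=6: 157   i=7: 502
Match at i=7, j=20: k = 7·29 + 20 = 223.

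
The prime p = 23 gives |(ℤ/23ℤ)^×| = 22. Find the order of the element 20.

The order of 20 must divide p − 1 = 22 = 2 · 11.
Divisors: 1, 2, 11, 22.
Check each in increasing order: 20^1 ≡ 20;  20^2 ≡ 9;  20^11 ≡ 22;  20^22 ≡ 1.
Smallest exponent giving 1 is 22.

22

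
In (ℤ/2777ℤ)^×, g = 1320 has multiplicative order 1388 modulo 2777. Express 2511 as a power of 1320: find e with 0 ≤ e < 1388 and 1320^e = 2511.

Baby-step giant-step with m = ceil(sqrt(1388)) = 38.
Baby table (1320^j mod 2777 for j=0..37):
  0:1  1:1320  2:1221  3:1060  4:2369  5:178  6:1692  7:732
  8:2621  9:2355  10:1137  11:1260  12:2554  13:2  14:2640  15:2442
  16:2120  17:1961  18:356  19:607  20:1464  21:2465  22:1933  23:2274
  24:2520  25:2331  26:4  27:2503  28:2107  29:1463  30:1145  31:712
  32:1214  33:151  34:2153  35:1089  36:1771  37:2263
Giant step factor: 1320^(-38) ≡ 165 (mod 2777).
Scan 2511·165^i mod 2777 for i = 0, 1, …:
  i=0: 2511   i=1: 542   i=2: 566   i=3: 1749
  i=4: 2554
Match at i=4, j=12: e = 4·38 + 12 = 164.

164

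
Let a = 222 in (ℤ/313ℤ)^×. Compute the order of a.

312

The order of 222 must divide p − 1 = 312 = 2^3 · 3 · 13.
Divisors: 1, 2, 3, 4, 6, 8, 12, 13, 24, 26, 39, 52, 78, 104, 156, 312.
Check each in increasing order: 222^1 ≡ 222;  222^2 ≡ 143;  222^3 ≡ 133;  222^4 ≡ 104;  222^6 ≡ 161;  222^8 ≡ 174;  222^12 ≡ 255;  222^13 ≡ 270;  222^24 ≡ 234;  222^26 ≡ 284;  222^39 ≡ 308;  222^52 ≡ 215;  222^78 ≡ 25;  222^104 ≡ 214;  222^156 ≡ 312;  222^312 ≡ 1.
Smallest exponent giving 1 is 312.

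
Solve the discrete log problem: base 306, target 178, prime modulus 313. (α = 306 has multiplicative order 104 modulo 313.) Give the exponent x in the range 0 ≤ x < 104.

93

Baby-step giant-step with m = ceil(sqrt(104)) = 11.
Baby table (306^j mod 313 for j=0..10):
  0:1  1:306  2:49  3:283  4:210  5:95  6:274  7:273
  8:280  9:231  10:261
Giant step factor: 306^(-11) ≡ 178 (mod 313).
Scan 178·178^i mod 313 for i = 0, 1, …:
  i=0: 178   i=1: 71   i=2: 118   i=3: 33
  i=4: 240   i=5: 152   i=6: 138   i=7: 150
  i=8: 95
Match at i=8, j=5: x = 8·11 + 5 = 93.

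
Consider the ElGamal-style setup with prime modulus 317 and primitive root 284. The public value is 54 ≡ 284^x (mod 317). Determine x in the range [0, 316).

52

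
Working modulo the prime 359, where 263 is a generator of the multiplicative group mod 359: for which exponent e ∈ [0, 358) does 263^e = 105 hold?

249

Baby-step giant-step with m = ceil(sqrt(358)) = 19.
Baby table (263^j mod 359 for j=0..18):
  0:1  1:263  2:241  3:199  4:282  5:212  6:111  7:114
  8:185  9:190  10:69  11:197  12:115  13:89  14:72  15:268
  16:120  17:327  18:200
Giant step factor: 263^(-19) ≡ 83 (mod 359).
Scan 105·83^i mod 359 for i = 0, 1, …:
  i=0: 105   i=1: 99   i=2: 319   i=3: 270
  i=4: 152   i=5: 51   i=6: 284   i=7: 237
  i=8: 285   i=9: 320   i=10: 353   i=11: 220
  i=12: 310   i=13: 241
Match at i=13, j=2: e = 13·19 + 2 = 249.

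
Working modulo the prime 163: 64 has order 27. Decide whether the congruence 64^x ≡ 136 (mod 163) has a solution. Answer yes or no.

yes

136 ∈ ⟨64⟩ iff 136^27 ≡ 1 (mod 163), since |⟨64⟩| = 27.
136^27 mod 163 = 1.
Since 1 = 1, 136 lies in the subgroup.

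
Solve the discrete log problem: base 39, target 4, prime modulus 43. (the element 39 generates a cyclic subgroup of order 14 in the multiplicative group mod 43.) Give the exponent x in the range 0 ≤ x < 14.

8

Successive powers of 39 modulo 43:
  39^0=1  39^1=39  39^2=16  39^3=22  39^4=41  39^5=8
  39^6=11  39^7=42  39^8=4
So 39^8 ≡ 4 (mod 43), giving x = 8.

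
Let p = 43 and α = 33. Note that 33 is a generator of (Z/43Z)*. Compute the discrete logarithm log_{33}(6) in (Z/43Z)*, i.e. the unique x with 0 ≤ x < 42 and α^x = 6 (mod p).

28

Baby-step giant-step with m = ceil(sqrt(42)) = 7.
Baby table (33^j mod 43 for j=0..6):
  0:1  1:33  2:14  3:32  4:24  5:18  6:35
Giant step factor: 33^(-7) ≡ 7 (mod 43).
Scan 6·7^i mod 43 for i = 0, 1, …:
  i=0: 6   i=1: 42   i=2: 36   i=3: 37
  i=4: 1
Match at i=4, j=0: x = 4·7 + 0 = 28.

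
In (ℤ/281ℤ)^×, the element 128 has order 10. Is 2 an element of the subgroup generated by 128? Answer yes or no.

2 ∈ ⟨128⟩ iff 2^10 ≡ 1 (mod 281), since |⟨128⟩| = 10.
2^10 mod 281 = 181.
Since 181 ≠ 1, 2 does not lie in the subgroup.

no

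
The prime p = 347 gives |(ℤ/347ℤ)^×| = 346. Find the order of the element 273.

346

The order of 273 must divide p − 1 = 346 = 2 · 173.
Divisors: 1, 2, 173, 346.
Check each in increasing order: 273^1 ≡ 273;  273^2 ≡ 271;  273^173 ≡ 346;  273^346 ≡ 1.
Smallest exponent giving 1 is 346.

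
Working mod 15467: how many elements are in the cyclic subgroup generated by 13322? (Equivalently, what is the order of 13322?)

The order of 13322 must divide p − 1 = 15466 = 2 · 11 · 19 · 37.
Divisors: 1, 2, 11, 19, 22, 37, 38, 74, 209, 407, 418, 703, 814, 1406, 7733, 15466.
Check each in increasing order: 13322^1 ≡ 13322;  13322^2 ≡ 7326;  13322^11 ≡ 1526;  13322^19 ≡ 4790;  13322^22 ≡ 8626;  13322^37 ≡ 1778;  13322^38 ≡ 6539;  13322^74 ≡ 6016;  13322^209 ≡ 11884;  13322^407 ≡ 659;  13322^418 ≡ 279;  13322^703 ≡ 12618;  13322^814 ≡ 1205;  13322^1406 ≡ 12093;  13322^7733 ≡ 15466;  13322^15466 ≡ 1.
Smallest exponent giving 1 is 15466.

15466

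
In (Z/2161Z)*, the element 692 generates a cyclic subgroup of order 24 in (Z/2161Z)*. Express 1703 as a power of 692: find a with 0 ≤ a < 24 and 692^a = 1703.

Successive powers of 692 modulo 2161:
  692^0=1  692^1=692  692^2=1283  692^3=1826  692^4=1568  692^5=234
  692^6=2014  692^7=2004  692^8=1567  692^9=1703
So 692^9 ≡ 1703 (mod 2161), giving a = 9.

9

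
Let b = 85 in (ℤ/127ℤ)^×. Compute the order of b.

126

The order of 85 must divide p − 1 = 126 = 2 · 3^2 · 7.
Divisors: 1, 2, 3, 6, 7, 9, 14, 18, 21, 42, 63, 126.
Check each in increasing order: 85^1 ≡ 85;  85^2 ≡ 113;  85^3 ≡ 80;  85^6 ≡ 50;  85^7 ≡ 59;  85^9 ≡ 63;  85^14 ≡ 52;  85^18 ≡ 32;  85^21 ≡ 20;  85^42 ≡ 19;  85^63 ≡ 126;  85^126 ≡ 1.
Smallest exponent giving 1 is 126.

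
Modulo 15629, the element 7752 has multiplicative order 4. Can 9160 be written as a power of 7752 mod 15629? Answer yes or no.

⟨7752⟩ has order 4; its elements mod 15629 are {1, 7752, 7877, 15628}.
9160 is not in this set.

no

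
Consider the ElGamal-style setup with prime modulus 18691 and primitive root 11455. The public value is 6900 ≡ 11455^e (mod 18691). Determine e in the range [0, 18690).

Baby-step giant-step with m = ceil(sqrt(18690)) = 137.
Baby table (11455^j mod 18691 for j=0..136):
  0:1  1:11455  2:6205  3:15093  4:17256  5:10155  6:11432  7:4414
  8:3215  9:6555  10:5778  11:2159  12:3152  13:13839  14:7374  15:4541
  16:102  17:9568  18:16107  19:6824  20:3158  21:7805  22:7222  23:1644
  24:10183  25:14425  26:9935  27:14617  28:3757  29:9753  30:4508  31:14598
  32:10404  33:4004  34:16797  35:4481  36:4369  37:11088  38:7695  39:18160
  40:10661  41:13452  42:4056  43:14345  44:9394  45:4183  46:11232  47:12407
  48:14512  49:15897  50:12413  51:8478  52:15745  53:9516  54:18559  55:1911
  56:3344  57:7661  58:2510  59:5292  60:4947  61:15464  62:5513  63:13217
  64:3635  65:14068  66:13829  67:4970  68:17255  69:17391  70:5227  71:8012
  72:4650  73:15091  74:13037  75:16436  76:18628  77:7284  78:1596  79:2382
  80:15641  81:14420  82:8733  83:2283  84:3056  85:16928  86:9806  87:13511
  88:7025  89:6620  90:2713  91:12973  92:12265  93:14019  94:13264  95:18672
  96:6647  97:12942  98:12289  99:8574  100:12656  101:7084  102:9589  103:13679
  104:6292  105:2364  106:15052  107:14876  108:17424  109:9422  110:7176  111:16753
  112:5118  113:11714  114:1181  115:14762  116:1233  117:12310  118:6146  119:12124
  120:6290  121:16836  122:2642  123:3381  124:1603  125:7803  126:3003  127:7925
  128:17379  129:17295  130:8316  131:10444  132:13620  133:3323  134:10089  135:3042
  136:6086
Giant step factor: 11455^(-137) ≡ 3340 (mod 18691).
Scan 6900·3340^i mod 18691 for i = 0, 1, …:
  i=0: 6900   i=1: 18688   i=2: 8671   i=3: 8781
  i=4: 2361   i=5: 16829   i=6: 5023   i=7: 10993
  i=8: 7496   i=9: 9391     …   i=84: 5875
  i=85: 15641
Match at i=85, j=80: e = 85·137 + 80 = 11725.

11725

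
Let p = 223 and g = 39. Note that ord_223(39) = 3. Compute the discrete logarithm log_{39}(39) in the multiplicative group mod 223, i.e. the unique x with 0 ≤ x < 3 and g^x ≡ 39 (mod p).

Successive powers of 39 modulo 223:
  39^0=1  39^1=39
So 39^1 ≡ 39 (mod 223), giving x = 1.

1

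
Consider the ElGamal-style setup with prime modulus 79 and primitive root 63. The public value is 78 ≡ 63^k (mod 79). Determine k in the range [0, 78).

39

Baby-step giant-step with m = ceil(sqrt(78)) = 9.
Baby table (63^j mod 79 for j=0..8):
  0:1  1:63  2:19  3:12  4:45  5:70  6:65  7:66
  8:50
Giant step factor: 63^(-9) ≡ 71 (mod 79).
Scan 78·71^i mod 79 for i = 0, 1, …:
  i=0: 78   i=1: 8   i=2: 15   i=3: 38
  i=4: 12
Match at i=4, j=3: k = 4·9 + 3 = 39.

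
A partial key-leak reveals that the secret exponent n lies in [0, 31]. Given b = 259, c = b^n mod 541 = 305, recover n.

3

Compute 259^0 mod 541 = 1, then multiply by 259 repeatedly:
  259^0=1  259^1=259  259^2=538  259^3=305
Found 305 at exponent 3.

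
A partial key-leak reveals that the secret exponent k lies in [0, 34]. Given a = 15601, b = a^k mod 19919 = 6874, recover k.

18

Compute 15601^0 mod 19919 = 1, then multiply by 15601 repeatedly:
  15601^0=1  15601^1=15601  15601^2=940  15601^3=4556  15601^4=7164
  15601^5=55  15601^6=1538  15601^7=11862  15601^8=11552  15601^9=15559
  15601^10=3025  15601^11=4914  15601^12=15002  15601^13=17871  15601^14=19147
  15601^15=7023  15601^16=11323  15601^17=8431  15601^18=6874
Found 6874 at exponent 18.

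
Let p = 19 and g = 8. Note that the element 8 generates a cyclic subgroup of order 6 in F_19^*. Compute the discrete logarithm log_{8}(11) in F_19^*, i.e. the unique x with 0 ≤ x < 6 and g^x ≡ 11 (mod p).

Successive powers of 8 modulo 19:
  8^0=1  8^1=8  8^2=7  8^3=18  8^4=11
So 8^4 ≡ 11 (mod 19), giving x = 4.

4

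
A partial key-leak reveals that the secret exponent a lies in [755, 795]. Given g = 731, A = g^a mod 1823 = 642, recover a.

779

Compute 731^755 mod 1823 = 1080, then multiply by 731 repeatedly:
  731^755=1080  731^756=121  731^757=947  731^758=1340  731^759=589
  731^760=331  731^761=1325  731^762=562  731^763=647  731^764=800
  731^765=1440  731^766=769  731^767=655  731^768=1179  731^769=1393
  731^770=1049  731^771=1159  731^772=1357  731^773=255  731^774=459
  731^775=97  731^776=1633  731^777=1481  731^778=1572  731^779=642
Found 642 at exponent 779.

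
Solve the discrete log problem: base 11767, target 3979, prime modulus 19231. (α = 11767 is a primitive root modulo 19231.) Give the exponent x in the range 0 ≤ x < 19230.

Baby-step giant-step with m = ceil(sqrt(19230)) = 139.
Baby table (11767^j mod 19231 for j=0..138):
  0:1  1:11767  2:18320  3:11161  4:2988  5:5528  6:8734  7:2514
  8:4960  9:17466  10:725  11:11742  12:12610  13:14705  14:12428  15:7752
  16:5151  17:14936  18:19034  19:8852  20:6388  21:12848  22:7525  23:7151
  24:10192  25:4748  26:3661  27:1547  28:11023  29:13777  30:15860  31:6996
  32:13252  33:11336  34:4496  35:19182  36:347  37:6177  38:10810  39:7436
  40:17593  41:14347  42:11431  43:6963  44:9561  45:2937  46:1572  47:16733
  48:10233  49:6420  50:4772  51:16835  52:18145  53:9653  54:8565  55:13915
  56:5071  57:15895  58:14990  59:598  60:17351  61:12921  62:1121  63:17572
  64:17243  65:11331  66:3354  67:4506  68:2235  69:10468  70:2401  71:2228
  72:5023  73:8778  74:1025  75:3338  76:8544  77:16811  78:4971  79:12286
  80:9935  81:19127  82:7016  83:17820  84:12347  85:16175  86:2018  87:14752
  88:7778  89:3397  90:10481  91:1524  92:9616  93:15499  94:9160  95:15196
  96:1494  97:2764  98:4367  99:1257  100:2480  101:8733  102:9978  103:5871
  104:6305  105:16968  106:6214  107:3876  108:12191  109:7468  110:9517  111:4426
  112:3194  113:6424  114:13378  115:13191  116:5096  117:2374  118:11446  119:10389
  120:15127  121:16504  122:7930  123:3498  124:6626  125:5668  126:2248  127:9591
  128:9789  129:12704  130:5405  131:3718  132:18412  133:16789  134:15331  135:13097
  136:14396  137:11084  138:786
Giant step factor: 11767^(-139) ≡ 11748 (mod 19231).
Scan 3979·11748^i mod 19231 for i = 0, 1, …:
  i=0: 3979   i=1: 13962   i=2: 4377   i=3: 16533
  i=4: 15815   i=5: 3929   i=6: 3492   i=7: 4293
  i=8: 10482   i=9: 6443     …   i=94: 17510
  i=95: 12704
Match at i=95, j=129: x = 95·139 + 129 = 13334.

13334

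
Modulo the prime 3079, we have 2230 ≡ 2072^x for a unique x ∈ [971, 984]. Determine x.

974

Compute 2072^971 mod 3079 = 1423, then multiply by 2072 repeatedly:
  2072^971=1423  2072^972=1853  2072^973=2982  2072^974=2230
Found 2230 at exponent 974.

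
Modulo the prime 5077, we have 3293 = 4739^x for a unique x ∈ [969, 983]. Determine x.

971

Compute 4739^969 mod 5077 = 2273, then multiply by 4739 repeatedly:
  4739^969=2273  4739^970=3430  4739^971=3293
Found 3293 at exponent 971.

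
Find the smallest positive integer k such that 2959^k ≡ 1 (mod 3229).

1076

The order of 2959 must divide p − 1 = 3228 = 2^2 · 3 · 269.
Divisors: 1, 2, 3, 4, 6, 12, 269, 538, 807, 1076, 1614, 3228.
Check each in increasing order: 2959^1 ≡ 2959;  2959^2 ≡ 1862;  2959^3 ≡ 984;  2959^4 ≡ 2327;  2959^6 ≡ 2785;  2959^12 ≡ 167;  2959^269 ≡ 2390;  2959^538 ≡ 3228;  2959^807 ≡ 839;  2959^1076 ≡ 1.
Smallest exponent giving 1 is 1076.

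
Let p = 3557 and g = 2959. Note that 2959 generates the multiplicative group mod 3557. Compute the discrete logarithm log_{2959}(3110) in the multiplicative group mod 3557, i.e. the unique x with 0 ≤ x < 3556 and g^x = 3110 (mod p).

1167

Baby-step giant-step with m = ceil(sqrt(3556)) = 60.
Baby table (2959^j mod 3557 for j=0..59):
  0:1  1:2959  2:1904  3:3205  4:633  5:2065  6:2966  7:1275
  8:2305  9:1726  10:2939  11:3193  12:695  13:559  14:76  15:793
  16:2424  17:1704  18:1867  19:432  20:1325  21:861  22:887  23:3124
  24:2830  25:792  26:3022  27:3357  28:2219  29:3356  30:2817  31:1452
  32:3169  33:819  34:1104  35:1410  36:3386  37:2662  38:1660  39:3280
  40:2024  41:2585  42:1465  43:2509  44:672  45:85  46:2525  47:1775
  48:2093  49:450  50:1232  51:3120  52:1665  53:290  54:873  55:825
  56:1073  57:2163  58:1274  59:2903
Giant step factor: 2959^(-60) ≡ 1179 (mod 3557).
Scan 3110·1179^i mod 3557 for i = 0, 1, …:
  i=0: 3110   i=1: 2980   i=2: 2661   i=3: 45
  i=4: 3257   i=5: 2000   i=6: 3266   i=7: 1940
  i=8: 109   i=9: 459     …   i=18: 30
  i=19: 3357
Match at i=19, j=27: x = 19·60 + 27 = 1167.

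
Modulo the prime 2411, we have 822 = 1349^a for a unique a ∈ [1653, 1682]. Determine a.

Compute 1349^1653 mod 2411 = 2363, then multiply by 1349 repeatedly:
  1349^1653=2363  1349^1654=345  1349^1655=82  1349^1656=2123  1349^1657=2070
  1349^1658=492  1349^1659=683  1349^1660=365  1349^1661=541  1349^1662=1687
  1349^1663=2190  1349^1664=835  1349^1665=478  1349^1666=1085  1349^1667=188
  1349^1668=457  1349^1669=1688  1349^1670=1128  1349^1671=331  1349^1672=484
  1349^1673=1946  1349^1674=1986  1349^1675=493  1349^1676=2032  1349^1677=2272
  1349^1678=547  1349^1679=137  1349^1680=1577  1349^1681=871  1349^1682=822
Found 822 at exponent 1682.

1682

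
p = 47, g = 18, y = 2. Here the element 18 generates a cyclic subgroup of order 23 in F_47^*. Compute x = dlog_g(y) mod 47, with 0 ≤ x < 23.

13

Successive powers of 18 modulo 47:
  18^0=1  18^1=18  18^2=42  18^3=4  18^4=25  18^5=27
  18^6=16  18^7=6  18^8=14  18^9=17  18^10=24  18^11=9
  18^12=21  18^13=2
So 18^13 ≡ 2 (mod 47), giving x = 13.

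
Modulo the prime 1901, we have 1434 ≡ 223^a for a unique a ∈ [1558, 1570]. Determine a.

1565

Compute 223^1558 mod 1901 = 76, then multiply by 223 repeatedly:
  223^1558=76  223^1559=1740  223^1560=216  223^1561=643  223^1562=814
  223^1563=927  223^1564=1413  223^1565=1434
Found 1434 at exponent 1565.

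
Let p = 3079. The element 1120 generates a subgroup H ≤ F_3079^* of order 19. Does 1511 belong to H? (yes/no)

⟨1120⟩ has order 19; its elements mod 3079 are {1, 114, 200, 524, 545, 550, 680, 729, 758, 1087, 1120, 1235, 1247, 1441, 1853, 1870, 2235, 2312, 3052}.
1511 is not in this set.

no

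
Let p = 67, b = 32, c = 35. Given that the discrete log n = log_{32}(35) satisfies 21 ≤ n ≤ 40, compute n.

Compute 32^21 mod 67 = 3, then multiply by 32 repeatedly:
  32^21=3  32^22=29  32^23=57  32^24=15  32^25=11
  32^26=17  32^27=8  32^28=55  32^29=18  32^30=40
  32^31=7  32^32=23  32^33=66  32^34=35
Found 35 at exponent 34.

34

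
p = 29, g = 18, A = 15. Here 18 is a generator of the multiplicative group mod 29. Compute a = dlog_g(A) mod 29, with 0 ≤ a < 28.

5

Successive powers of 18 modulo 29:
  18^0=1  18^1=18  18^2=5  18^3=3  18^4=25  18^5=15
So 18^5 ≡ 15 (mod 29), giving a = 5.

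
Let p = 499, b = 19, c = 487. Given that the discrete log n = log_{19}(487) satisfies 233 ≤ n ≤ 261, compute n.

Compute 19^233 mod 499 = 396, then multiply by 19 repeatedly:
  19^233=396  19^234=39  19^235=242  19^236=107  19^237=37
  19^238=204  19^239=383  19^240=291  19^241=40  19^242=261
  19^243=468  19^244=409  19^245=286  19^246=444  19^247=452
  19^248=105  19^249=498  19^250=480  19^251=138  19^252=127
  19^253=417  19^254=438  19^255=338  19^256=434  19^257=262
  19^258=487
Found 487 at exponent 258.

258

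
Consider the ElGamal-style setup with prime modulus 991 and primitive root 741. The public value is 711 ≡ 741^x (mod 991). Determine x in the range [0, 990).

Baby-step giant-step with m = ceil(sqrt(990)) = 32.
Baby table (741^j mod 991 for j=0..31):
  0:1  1:741  2:67  3:97  4:525  5:553  6:490  7:384
  8:127  9:953  10:581  11:427  12:278  13:861  14:788  15:209
  16:273  17:129  18:453  19:715  20:621  21:337  22:976  23:777
  24:977  25:527  26:53  27:624  28:578  29:186  30:77  31:570
Giant step factor: 741^(-32) ≡ 957 (mod 991).
Scan 711·957^i mod 991 for i = 0, 1, …:
  i=0: 711   i=1: 601   i=2: 377   i=3: 65
  i=4: 763   i=5: 815   i=6: 38   i=7: 690
  i=8: 324   i=9: 876     …   i=20: 117
  i=21: 977
Match at i=21, j=24: x = 21·32 + 24 = 696.

696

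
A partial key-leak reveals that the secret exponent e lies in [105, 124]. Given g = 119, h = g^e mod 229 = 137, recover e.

Compute 119^105 mod 229 = 115, then multiply by 119 repeatedly:
  119^105=115  119^106=174  119^107=96  119^108=203  119^109=112
  119^110=46  119^111=207  119^112=130  119^113=127  119^114=228
  119^115=110  119^116=37  119^117=52  119^118=5  119^119=137
Found 137 at exponent 119.

119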